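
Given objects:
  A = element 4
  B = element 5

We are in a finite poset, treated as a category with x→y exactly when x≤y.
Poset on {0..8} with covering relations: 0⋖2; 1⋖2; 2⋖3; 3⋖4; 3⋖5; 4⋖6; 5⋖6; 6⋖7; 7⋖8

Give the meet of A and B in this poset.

Answer: A∧B = 3

Work:
{x : x≤A ∧ x≤B} = {0,1,2,3}  (A=4, B=5)
  0 ≤ 3
  1 ≤ 3
  2 ≤ 3
  3 ≤ 3
glb = 3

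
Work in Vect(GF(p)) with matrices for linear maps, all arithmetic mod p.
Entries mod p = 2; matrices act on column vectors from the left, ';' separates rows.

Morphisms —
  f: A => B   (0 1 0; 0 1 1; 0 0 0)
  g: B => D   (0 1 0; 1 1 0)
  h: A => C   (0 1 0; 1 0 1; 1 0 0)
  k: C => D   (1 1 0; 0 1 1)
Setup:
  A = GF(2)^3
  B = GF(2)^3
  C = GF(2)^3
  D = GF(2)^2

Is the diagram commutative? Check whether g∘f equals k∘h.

Answer: DOES NOT COMMUTE

Derivation:
Path 1 = f;g:
  e0=⟨1,0,0⟩ f=>⟨0,0,0⟩ g=>⟨0,0⟩
  e1=⟨0,1,0⟩ f=>⟨1,1,0⟩ g=>⟨1,0⟩
  e2=⟨0,0,1⟩ f=>⟨0,1,0⟩ g=>⟨1,1⟩
  composite₁ = (0 1 1; 0 0 1)
Path 2 = h;k:
  e0=⟨1,0,0⟩ h=>⟨0,1,1⟩ k=>⟨1,0⟩
  e1=⟨0,1,0⟩ h=>⟨1,0,0⟩ k=>⟨1,0⟩
  e2=⟨0,0,1⟩ h=>⟨0,1,0⟩ k=>⟨1,1⟩
  composite₂ = (1 1 1; 0 0 1)
Equal? NO — does not commute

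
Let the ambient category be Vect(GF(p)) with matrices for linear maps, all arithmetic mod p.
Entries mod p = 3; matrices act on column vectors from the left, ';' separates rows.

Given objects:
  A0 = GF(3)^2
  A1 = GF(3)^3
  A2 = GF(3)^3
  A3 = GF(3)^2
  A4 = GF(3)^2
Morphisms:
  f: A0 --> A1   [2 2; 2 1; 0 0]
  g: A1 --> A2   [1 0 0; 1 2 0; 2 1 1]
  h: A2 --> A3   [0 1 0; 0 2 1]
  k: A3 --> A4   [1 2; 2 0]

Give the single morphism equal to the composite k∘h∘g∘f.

Answer: [0 0; 0 2]

Work:
  e0=[1,0] f-->[2,2,0] g-->[2,0,0] h-->[0,0] k-->[0,0]
  e1=[0,1] f-->[2,1,0] g-->[2,1,2] h-->[1,1] k-->[0,2]
composite: [0 0; 0 2]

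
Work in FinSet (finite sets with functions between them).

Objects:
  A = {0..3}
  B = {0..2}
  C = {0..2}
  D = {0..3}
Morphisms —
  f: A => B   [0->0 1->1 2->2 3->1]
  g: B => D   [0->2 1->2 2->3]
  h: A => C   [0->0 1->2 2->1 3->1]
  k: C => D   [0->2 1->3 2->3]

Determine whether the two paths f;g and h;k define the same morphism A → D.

1) trace f;g:
  0 f=>0 g=>2
  1 f=>1 g=>2
  2 f=>2 g=>3
  3 f=>1 g=>2
  ⟦path⟧₁ = [0->2 1->2 2->3 3->2]
2) trace h;k:
  0 h=>0 k=>2
  1 h=>2 k=>3
  2 h=>1 k=>3
  3 h=>1 k=>3
  ⟦path⟧₂ = [0->2 1->3 2->3 3->3]
Equal? differ; not commutative

Answer: DOES NOT COMMUTE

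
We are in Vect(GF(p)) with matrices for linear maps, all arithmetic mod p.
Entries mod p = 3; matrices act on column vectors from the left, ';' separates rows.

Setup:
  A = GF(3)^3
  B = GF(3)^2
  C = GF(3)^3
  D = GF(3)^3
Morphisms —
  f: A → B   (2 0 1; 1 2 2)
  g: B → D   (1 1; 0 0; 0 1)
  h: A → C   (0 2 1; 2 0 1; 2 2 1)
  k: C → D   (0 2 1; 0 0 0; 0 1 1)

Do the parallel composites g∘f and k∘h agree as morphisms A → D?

Answer: COMMUTES

Trace:
Along f;g (path 1):
  e0=(1,0,0) f→(2,1) g→(0,0,1)
  e1=(0,1,0) f→(0,2) g→(2,0,2)
  e2=(0,0,1) f→(1,2) g→(0,0,2)
  ⟦path⟧₁ = (0 2 0; 0 0 0; 1 2 2)
Along h;k (path 2):
  e0=(1,0,0) h→(0,2,2) k→(0,0,1)
  e1=(0,1,0) h→(2,0,2) k→(2,0,2)
  e2=(0,0,1) h→(1,1,1) k→(0,0,2)
  ⟦path⟧₂ = (0 2 0; 0 0 0; 1 2 2)
Equal? YES — commutes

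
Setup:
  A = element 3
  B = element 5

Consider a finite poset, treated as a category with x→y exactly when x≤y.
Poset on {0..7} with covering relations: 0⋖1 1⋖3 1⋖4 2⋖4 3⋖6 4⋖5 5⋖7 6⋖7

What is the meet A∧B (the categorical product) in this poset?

Answer: A∧B = 1

Trace:
Lower bounds of A=3 and B=5: {0,1}
  0 <= 1
  1 <= 1
glb = 1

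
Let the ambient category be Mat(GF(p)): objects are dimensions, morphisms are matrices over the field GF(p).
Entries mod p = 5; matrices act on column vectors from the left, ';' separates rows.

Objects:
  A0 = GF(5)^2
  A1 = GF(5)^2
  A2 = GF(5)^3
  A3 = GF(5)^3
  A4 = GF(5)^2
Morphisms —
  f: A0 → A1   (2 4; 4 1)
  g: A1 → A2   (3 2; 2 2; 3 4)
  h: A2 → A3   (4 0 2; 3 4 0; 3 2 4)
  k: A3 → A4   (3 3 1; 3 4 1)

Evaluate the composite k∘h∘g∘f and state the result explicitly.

Answer: (4 1; 4 3)

Derivation:
  e0=[1,0] f→[2,4] g→[4,2,2] h→[0,0,4] k→[4,4]
  e1=[0,1] f→[4,1] g→[4,0,1] h→[3,2,1] k→[1,3]
⟦path⟧: (4 1; 4 3)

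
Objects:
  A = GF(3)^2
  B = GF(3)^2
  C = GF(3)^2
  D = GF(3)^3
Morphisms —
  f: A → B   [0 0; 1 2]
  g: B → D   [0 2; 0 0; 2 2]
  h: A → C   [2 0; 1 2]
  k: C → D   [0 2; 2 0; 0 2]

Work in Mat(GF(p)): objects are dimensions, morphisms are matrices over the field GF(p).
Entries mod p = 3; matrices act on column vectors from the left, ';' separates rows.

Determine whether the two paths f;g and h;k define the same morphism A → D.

Answer: DOES NOT COMMUTE

Work:
1) trace f;g:
  e0=(1,0) f→(0,1) g→(2,0,2)
  e1=(0,1) f→(0,2) g→(1,0,1)
  ⟦path⟧₁ = [2 1; 0 0; 2 1]
2) trace h;k:
  e0=(1,0) h→(2,1) k→(2,1,2)
  e1=(0,1) h→(0,2) k→(1,0,1)
  ⟦path⟧₂ = [2 1; 1 0; 2 1]
Equal? distinct morphisms ✗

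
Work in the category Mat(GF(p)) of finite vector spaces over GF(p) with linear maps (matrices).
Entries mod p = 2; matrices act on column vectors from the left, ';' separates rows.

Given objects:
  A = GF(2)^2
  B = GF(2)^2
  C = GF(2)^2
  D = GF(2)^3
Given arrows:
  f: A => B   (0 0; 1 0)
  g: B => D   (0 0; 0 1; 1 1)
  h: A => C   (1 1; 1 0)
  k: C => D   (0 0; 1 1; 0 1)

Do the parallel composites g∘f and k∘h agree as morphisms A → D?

1) trace f;g:
  e0=⟨1,0⟩ f=>⟨0,1⟩ g=>⟨0,1,1⟩
  e1=⟨0,1⟩ f=>⟨0,0⟩ g=>⟨0,0,0⟩
  result₁ = (0 0; 1 0; 1 0)
2) trace h;k:
  e0=⟨1,0⟩ h=>⟨1,1⟩ k=>⟨0,0,1⟩
  e1=⟨0,1⟩ h=>⟨1,0⟩ k=>⟨0,1,0⟩
  result₂ = (0 0; 0 1; 1 0)
Equal? distinct morphisms ✗

Answer: DOES NOT COMMUTE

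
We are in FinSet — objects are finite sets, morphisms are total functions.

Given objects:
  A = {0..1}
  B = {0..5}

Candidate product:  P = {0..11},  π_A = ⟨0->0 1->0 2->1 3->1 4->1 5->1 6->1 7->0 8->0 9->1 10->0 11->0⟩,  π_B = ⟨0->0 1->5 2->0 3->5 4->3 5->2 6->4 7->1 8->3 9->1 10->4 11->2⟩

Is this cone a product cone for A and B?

Answer: VALID PRODUCT

Work:
|A|·|B| = 2·6 = 12;  |P| = 12
Check the pairing map k ↦ (π_A(k), π_B(k)):
  0 -> (0,0)
  1 -> (0,5)
  2 -> (1,0)
  3 -> (1,5)
  4 -> (1,3)
  5 -> (1,2)
  6 -> (1,4)
  7 -> (0,1)
  8 -> (0,3)
  9 -> (1,1)
  10 -> (0,4)
  11 -> (0,2)
distinct pairs in image: 12 / 12 needed
  → bijection onto A×B; projections well-typed.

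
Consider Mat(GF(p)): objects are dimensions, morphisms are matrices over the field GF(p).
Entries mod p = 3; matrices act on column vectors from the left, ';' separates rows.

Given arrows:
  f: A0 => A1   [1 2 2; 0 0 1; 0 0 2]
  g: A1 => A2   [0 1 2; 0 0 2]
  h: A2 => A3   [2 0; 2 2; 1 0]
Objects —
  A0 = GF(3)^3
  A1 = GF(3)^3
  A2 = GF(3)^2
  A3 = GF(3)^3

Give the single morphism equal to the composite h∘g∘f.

  e0=(1,0,0) f=>(1,0,0) g=>(0,0) h=>(0,0,0)
  e1=(0,1,0) f=>(2,0,0) g=>(0,0) h=>(0,0,0)
  e2=(0,0,1) f=>(2,1,2) g=>(2,1) h=>(1,0,2)
composite: [0 0 1; 0 0 0; 0 0 2]

Answer: [0 0 1; 0 0 0; 0 0 2]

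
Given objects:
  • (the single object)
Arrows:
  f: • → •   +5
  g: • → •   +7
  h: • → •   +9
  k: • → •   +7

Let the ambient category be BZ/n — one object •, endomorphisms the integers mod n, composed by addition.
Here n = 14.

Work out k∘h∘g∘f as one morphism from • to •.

  0 +5≡5 +7≡12 +9≡7 +7≡0  (mod 14)
composite: +0

Answer: +0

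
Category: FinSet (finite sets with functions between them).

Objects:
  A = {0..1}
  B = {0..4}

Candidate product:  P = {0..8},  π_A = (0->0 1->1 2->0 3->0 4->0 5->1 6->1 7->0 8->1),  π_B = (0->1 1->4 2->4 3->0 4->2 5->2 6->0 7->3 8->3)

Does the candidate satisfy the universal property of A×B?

|A|·|B| = 2·5 = 10;  |P| = 9
  → cardinalities differ; no bijection possible.

Answer: NOT A VALID PRODUCT — |P|=9 ≠ |A|·|B|=10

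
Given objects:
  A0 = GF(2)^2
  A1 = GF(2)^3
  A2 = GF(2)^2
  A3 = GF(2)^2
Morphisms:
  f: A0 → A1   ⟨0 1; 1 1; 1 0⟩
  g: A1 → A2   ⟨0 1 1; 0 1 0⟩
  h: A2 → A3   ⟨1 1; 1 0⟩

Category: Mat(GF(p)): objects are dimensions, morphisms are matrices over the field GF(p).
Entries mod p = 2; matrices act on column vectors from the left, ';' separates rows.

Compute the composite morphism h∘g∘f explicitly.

Answer: ⟨1 0; 0 1⟩

Work:
  e0=⟨1,0⟩ f→⟨0,1,1⟩ g→⟨0,1⟩ h→⟨1,0⟩
  e1=⟨0,1⟩ f→⟨1,1,0⟩ g→⟨1,1⟩ h→⟨0,1⟩
⟦path⟧: ⟨1 0; 0 1⟩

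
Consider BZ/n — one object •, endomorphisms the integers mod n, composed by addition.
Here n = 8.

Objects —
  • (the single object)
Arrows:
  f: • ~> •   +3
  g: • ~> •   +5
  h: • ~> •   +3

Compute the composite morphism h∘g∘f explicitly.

Answer: +3

Derivation:
  0 +3≡3 +5≡0 +3≡3  (mod 8)
⟦path⟧: +3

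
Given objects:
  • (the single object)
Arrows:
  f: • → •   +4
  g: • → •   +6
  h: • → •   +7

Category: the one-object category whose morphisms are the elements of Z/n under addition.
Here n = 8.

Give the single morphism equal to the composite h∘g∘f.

Answer: +1

Work:
  0 +4≡4 +6≡2 +7≡1  (mod 8)
result: +1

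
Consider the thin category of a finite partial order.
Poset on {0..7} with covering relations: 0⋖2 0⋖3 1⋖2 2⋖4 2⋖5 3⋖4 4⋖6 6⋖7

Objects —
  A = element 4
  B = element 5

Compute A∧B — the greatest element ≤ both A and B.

Answer: A∧B = 2

Trace:
Lower bounds of A=4 and B=5: {0,1,2}
  0 <= 2
  1 <= 2
  2 <= 2
glb = 2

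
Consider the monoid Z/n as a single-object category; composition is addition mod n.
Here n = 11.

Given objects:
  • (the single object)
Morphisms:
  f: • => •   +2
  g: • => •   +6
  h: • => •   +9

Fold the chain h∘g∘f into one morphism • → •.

  0 +2≡2 +6≡8 +9≡6  (mod 11)
⟦path⟧: +6

Answer: +6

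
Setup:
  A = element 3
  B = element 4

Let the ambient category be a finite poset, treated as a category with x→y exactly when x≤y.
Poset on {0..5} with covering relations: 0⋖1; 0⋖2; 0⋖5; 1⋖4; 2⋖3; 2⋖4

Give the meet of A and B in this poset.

Lower bounds of A=3 and B=4: {0,2}
  0 ⊑ 2
  2 ⊑ 2
glb = 2

Answer: A∧B = 2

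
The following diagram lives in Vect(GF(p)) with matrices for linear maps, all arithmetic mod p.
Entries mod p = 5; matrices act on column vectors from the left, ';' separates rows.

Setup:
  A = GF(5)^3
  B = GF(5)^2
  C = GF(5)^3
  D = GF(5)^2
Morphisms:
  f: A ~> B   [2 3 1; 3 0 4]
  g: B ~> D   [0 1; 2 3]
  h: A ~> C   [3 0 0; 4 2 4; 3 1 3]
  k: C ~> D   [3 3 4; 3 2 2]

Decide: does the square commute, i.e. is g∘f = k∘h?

Path 1 = f;g:
  e0=⟨1,0,0⟩ f~>⟨2,3⟩ g~>⟨3,3⟩
  e1=⟨0,1,0⟩ f~>⟨3,0⟩ g~>⟨0,1⟩
  e2=⟨0,0,1⟩ f~>⟨1,4⟩ g~>⟨4,4⟩
  ⟦path⟧₁ = [3 0 4; 3 1 4]
Path 2 = h;k:
  e0=⟨1,0,0⟩ h~>⟨3,4,3⟩ k~>⟨3,3⟩
  e1=⟨0,1,0⟩ h~>⟨0,2,1⟩ k~>⟨0,1⟩
  e2=⟨0,0,1⟩ h~>⟨0,4,3⟩ k~>⟨4,4⟩
  ⟦path⟧₂ = [3 0 4; 3 1 4]
Equal? YES — commutes

Answer: COMMUTES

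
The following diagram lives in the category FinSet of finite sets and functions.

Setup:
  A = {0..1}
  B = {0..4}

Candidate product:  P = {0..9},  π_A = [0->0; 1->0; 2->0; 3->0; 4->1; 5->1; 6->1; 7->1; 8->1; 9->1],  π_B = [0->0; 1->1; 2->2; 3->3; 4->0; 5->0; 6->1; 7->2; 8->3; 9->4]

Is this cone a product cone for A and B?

|A|·|B| = 2·5 = 10;  |P| = 10
Check the pairing map k ↦ (π_A(k), π_B(k)):
  0 -> (0,0)
  1 -> (0,1)
  2 -> (0,2)
  3 -> (0,3)
  4 -> (1,0)
  5 -> (1,0)  ✗ repeats pair of k=4
  6 -> (1,1)
  7 -> (1,2)
  8 -> (1,3)
  9 -> (1,4)
distinct pairs in image: 9 / 10 needed
  → (1,0) hit at k=4 and k=5

Answer: NOT A VALID PRODUCT — duplicate pair at indices 5,4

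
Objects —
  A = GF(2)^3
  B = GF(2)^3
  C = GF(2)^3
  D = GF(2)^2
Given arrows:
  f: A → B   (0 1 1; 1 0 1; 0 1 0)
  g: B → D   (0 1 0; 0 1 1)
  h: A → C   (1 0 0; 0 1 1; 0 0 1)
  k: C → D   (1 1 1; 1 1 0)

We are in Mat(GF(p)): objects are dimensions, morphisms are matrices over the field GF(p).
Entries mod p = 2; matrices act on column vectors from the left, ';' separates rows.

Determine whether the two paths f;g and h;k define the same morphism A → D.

1) trace f;g:
  e0=(1,0,0) f→(0,1,0) g→(1,1)
  e1=(0,1,0) f→(1,0,1) g→(0,1)
  e2=(0,0,1) f→(1,1,0) g→(1,1)
  ⟦path⟧₁ = (1 0 1; 1 1 1)
2) trace h;k:
  e0=(1,0,0) h→(1,0,0) k→(1,1)
  e1=(0,1,0) h→(0,1,0) k→(1,1)
  e2=(0,0,1) h→(0,1,1) k→(0,1)
  ⟦path⟧₂ = (1 1 0; 1 1 1)
Equal? distinct morphisms ✗

Answer: DOES NOT COMMUTE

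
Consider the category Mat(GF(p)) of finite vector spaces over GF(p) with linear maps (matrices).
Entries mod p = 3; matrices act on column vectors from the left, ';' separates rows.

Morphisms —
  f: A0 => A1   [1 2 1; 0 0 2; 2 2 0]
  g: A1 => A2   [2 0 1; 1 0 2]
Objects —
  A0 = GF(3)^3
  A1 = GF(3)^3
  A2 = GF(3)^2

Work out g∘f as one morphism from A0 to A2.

Answer: [1 0 2; 2 0 1]

Derivation:
  e0=[1,0,0] f=>[1,0,2] g=>[1,2]
  e1=[0,1,0] f=>[2,0,2] g=>[0,0]
  e2=[0,0,1] f=>[1,2,0] g=>[2,1]
⟦path⟧: [1 0 2; 2 0 1]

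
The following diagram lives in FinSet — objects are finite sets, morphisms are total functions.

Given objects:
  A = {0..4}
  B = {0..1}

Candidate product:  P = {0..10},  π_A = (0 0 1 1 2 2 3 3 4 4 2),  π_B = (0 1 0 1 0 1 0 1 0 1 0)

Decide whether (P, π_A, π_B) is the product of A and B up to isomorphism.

Answer: NOT A VALID PRODUCT — |P|=11 ≠ |A|·|B|=10

Trace:
|A|·|B| = 5·2 = 10;  |P| = 11
  → cardinalities differ; no bijection possible.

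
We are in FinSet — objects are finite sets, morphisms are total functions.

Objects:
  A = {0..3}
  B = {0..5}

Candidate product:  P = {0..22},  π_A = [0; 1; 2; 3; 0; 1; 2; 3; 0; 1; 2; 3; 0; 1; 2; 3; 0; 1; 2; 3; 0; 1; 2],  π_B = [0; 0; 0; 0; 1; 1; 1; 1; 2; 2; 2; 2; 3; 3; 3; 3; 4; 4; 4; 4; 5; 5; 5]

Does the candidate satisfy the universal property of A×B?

|A|·|B| = 4·6 = 24;  |P| = 23
  → cardinalities differ; no bijection possible.

Answer: NOT A VALID PRODUCT — |P|=23 ≠ |A|·|B|=24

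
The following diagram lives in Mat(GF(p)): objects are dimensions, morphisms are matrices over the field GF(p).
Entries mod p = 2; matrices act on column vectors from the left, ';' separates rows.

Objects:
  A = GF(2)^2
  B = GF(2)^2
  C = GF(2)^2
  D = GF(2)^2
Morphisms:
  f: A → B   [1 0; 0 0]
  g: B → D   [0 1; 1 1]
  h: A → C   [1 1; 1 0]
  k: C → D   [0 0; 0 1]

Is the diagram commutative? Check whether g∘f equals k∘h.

1) trace f;g:
  e0=[1,0] f→[1,0] g→[0,1]
  e1=[0,1] f→[0,0] g→[0,0]
  ⟦path⟧₁ = [0 0; 1 0]
2) trace h;k:
  e0=[1,0] h→[1,1] k→[0,1]
  e1=[0,1] h→[1,0] k→[0,0]
  ⟦path⟧₂ = [0 0; 1 0]
Equal? YES — commutes

Answer: COMMUTES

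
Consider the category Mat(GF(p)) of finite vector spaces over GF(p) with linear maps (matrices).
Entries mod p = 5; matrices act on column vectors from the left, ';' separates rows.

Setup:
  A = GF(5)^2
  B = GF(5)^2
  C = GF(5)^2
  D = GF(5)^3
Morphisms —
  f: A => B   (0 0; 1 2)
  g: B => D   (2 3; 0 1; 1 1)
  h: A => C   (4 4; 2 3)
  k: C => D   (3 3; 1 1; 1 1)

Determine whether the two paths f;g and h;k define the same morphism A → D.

1) trace f;g:
  e0=(1,0) f=>(0,1) g=>(3,1,1)
  e1=(0,1) f=>(0,2) g=>(1,2,2)
  ⟦path⟧₁ = (3 1; 1 2; 1 2)
2) trace h;k:
  e0=(1,0) h=>(4,2) k=>(3,1,1)
  e1=(0,1) h=>(4,3) k=>(1,2,2)
  ⟦path⟧₂ = (3 1; 1 2; 1 2)
Equal? equal; square commutes

Answer: COMMUTES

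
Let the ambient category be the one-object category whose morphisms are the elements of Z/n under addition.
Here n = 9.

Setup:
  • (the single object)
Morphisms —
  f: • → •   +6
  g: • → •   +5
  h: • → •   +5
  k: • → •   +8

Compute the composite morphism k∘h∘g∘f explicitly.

Answer: +6

Trace:
  0 +6≡6 +5≡2 +5≡7 +8≡6  (mod 9)
composite: +6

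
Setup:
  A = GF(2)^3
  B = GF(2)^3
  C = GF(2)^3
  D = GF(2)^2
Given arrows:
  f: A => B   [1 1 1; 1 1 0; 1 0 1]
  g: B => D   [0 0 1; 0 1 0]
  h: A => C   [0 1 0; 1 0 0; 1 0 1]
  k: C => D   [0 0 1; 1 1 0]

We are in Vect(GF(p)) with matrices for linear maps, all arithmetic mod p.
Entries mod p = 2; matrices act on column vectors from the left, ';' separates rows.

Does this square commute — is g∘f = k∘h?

Path 1 = f;g:
  e0=(1,0,0) f=>(1,1,1) g=>(1,1)
  e1=(0,1,0) f=>(1,1,0) g=>(0,1)
  e2=(0,0,1) f=>(1,0,1) g=>(1,0)
  ⟦path⟧₁ = [1 0 1; 1 1 0]
Path 2 = h;k:
  e0=(1,0,0) h=>(0,1,1) k=>(1,1)
  e1=(0,1,0) h=>(1,0,0) k=>(0,1)
  e2=(0,0,1) h=>(0,0,1) k=>(1,0)
  ⟦path⟧₂ = [1 0 1; 1 1 0]
Equal? YES — commutes

Answer: COMMUTES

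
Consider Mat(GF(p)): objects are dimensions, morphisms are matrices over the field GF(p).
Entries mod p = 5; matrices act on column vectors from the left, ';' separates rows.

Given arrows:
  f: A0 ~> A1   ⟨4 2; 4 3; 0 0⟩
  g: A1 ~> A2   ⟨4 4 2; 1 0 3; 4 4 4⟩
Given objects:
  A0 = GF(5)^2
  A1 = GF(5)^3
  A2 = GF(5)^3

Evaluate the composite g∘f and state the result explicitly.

Answer: ⟨2 0; 4 2; 2 0⟩

Work:
  e0=⟨1,0⟩ f~>⟨4,4,0⟩ g~>⟨2,4,2⟩
  e1=⟨0,1⟩ f~>⟨2,3,0⟩ g~>⟨0,2,0⟩
composite: ⟨2 0; 4 2; 2 0⟩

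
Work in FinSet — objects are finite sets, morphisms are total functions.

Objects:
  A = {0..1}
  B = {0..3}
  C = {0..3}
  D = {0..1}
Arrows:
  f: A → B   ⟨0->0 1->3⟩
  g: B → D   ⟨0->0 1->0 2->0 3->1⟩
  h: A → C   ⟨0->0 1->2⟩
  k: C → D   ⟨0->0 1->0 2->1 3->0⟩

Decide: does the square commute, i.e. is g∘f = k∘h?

Along f;g (path 1):
  0 f→0 g→0
  1 f→3 g→1
  ⟦path⟧₁ = ⟨0->0 1->1⟩
Along h;k (path 2):
  0 h→0 k→0
  1 h→2 k→1
  ⟦path⟧₂ = ⟨0->0 1->1⟩
Equal? same morphism ✓

Answer: COMMUTES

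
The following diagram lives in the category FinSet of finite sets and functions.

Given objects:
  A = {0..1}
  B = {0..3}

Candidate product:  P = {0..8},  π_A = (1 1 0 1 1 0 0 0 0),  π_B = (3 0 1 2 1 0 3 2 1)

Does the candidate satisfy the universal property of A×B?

|A|·|B| = 2·4 = 8;  |P| = 9
  → cardinalities differ; no bijection possible.

Answer: NOT A VALID PRODUCT — |P|=9 ≠ |A|·|B|=8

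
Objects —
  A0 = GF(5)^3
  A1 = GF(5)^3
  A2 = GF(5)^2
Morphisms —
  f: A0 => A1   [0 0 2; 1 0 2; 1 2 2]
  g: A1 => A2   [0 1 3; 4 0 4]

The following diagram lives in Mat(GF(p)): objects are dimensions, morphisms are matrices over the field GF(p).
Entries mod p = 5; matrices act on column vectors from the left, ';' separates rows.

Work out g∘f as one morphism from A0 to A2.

  e0=⟨1,0,0⟩ f=>⟨0,1,1⟩ g=>⟨4,4⟩
  e1=⟨0,1,0⟩ f=>⟨0,0,2⟩ g=>⟨1,3⟩
  e2=⟨0,0,1⟩ f=>⟨2,2,2⟩ g=>⟨3,1⟩
composite: [4 1 3; 4 3 1]

Answer: [4 1 3; 4 3 1]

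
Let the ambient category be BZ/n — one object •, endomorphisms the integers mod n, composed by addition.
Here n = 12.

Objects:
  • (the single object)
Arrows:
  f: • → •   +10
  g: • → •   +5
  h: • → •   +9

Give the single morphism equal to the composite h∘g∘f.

  0 +10≡10 +5≡3 +9≡0  (mod 12)
composite: +0

Answer: +0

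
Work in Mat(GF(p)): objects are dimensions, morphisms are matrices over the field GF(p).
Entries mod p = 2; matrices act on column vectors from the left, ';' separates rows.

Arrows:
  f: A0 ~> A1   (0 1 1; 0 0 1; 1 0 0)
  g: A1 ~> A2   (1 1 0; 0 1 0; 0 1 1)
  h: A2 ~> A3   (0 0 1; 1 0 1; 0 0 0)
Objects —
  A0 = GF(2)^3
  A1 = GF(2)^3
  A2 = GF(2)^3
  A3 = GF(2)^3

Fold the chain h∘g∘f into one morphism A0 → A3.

Answer: (1 0 1; 1 1 1; 0 0 0)

Derivation:
  e0=⟨1,0,0⟩ f~>⟨0,0,1⟩ g~>⟨0,0,1⟩ h~>⟨1,1,0⟩
  e1=⟨0,1,0⟩ f~>⟨1,0,0⟩ g~>⟨1,0,0⟩ h~>⟨0,1,0⟩
  e2=⟨0,0,1⟩ f~>⟨1,1,0⟩ g~>⟨0,1,1⟩ h~>⟨1,1,0⟩
⟦path⟧: (1 0 1; 1 1 1; 0 0 0)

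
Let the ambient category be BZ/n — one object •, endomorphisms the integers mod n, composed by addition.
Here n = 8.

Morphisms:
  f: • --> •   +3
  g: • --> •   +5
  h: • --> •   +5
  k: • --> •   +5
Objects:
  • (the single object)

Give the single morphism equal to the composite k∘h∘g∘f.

  0 +3≡3 +5≡0 +5≡5 +5≡2  (mod 8)
⟦path⟧: +2

Answer: +2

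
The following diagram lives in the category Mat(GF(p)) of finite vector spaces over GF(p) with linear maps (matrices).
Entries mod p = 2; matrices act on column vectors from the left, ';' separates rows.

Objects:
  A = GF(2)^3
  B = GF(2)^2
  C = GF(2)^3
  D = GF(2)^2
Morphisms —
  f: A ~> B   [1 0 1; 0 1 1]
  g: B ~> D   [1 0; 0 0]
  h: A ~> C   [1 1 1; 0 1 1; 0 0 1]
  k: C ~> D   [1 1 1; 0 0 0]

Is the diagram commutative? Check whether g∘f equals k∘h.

Path 1 = f;g:
  e0=[1,0,0] f~>[1,0] g~>[1,0]
  e1=[0,1,0] f~>[0,1] g~>[0,0]
  e2=[0,0,1] f~>[1,1] g~>[1,0]
  composite₁ = [1 0 1; 0 0 0]
Path 2 = h;k:
  e0=[1,0,0] h~>[1,0,0] k~>[1,0]
  e1=[0,1,0] h~>[1,1,0] k~>[0,0]
  e2=[0,0,1] h~>[1,1,1] k~>[1,0]
  composite₂ = [1 0 1; 0 0 0]
Equal? same morphism ✓

Answer: COMMUTES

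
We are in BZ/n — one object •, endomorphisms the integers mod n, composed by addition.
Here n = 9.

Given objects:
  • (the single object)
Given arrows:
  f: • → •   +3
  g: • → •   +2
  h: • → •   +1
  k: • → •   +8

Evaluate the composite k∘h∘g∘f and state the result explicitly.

  0 +3≡3 +2≡5 +1≡6 +8≡5  (mod 9)
composite: +5

Answer: +5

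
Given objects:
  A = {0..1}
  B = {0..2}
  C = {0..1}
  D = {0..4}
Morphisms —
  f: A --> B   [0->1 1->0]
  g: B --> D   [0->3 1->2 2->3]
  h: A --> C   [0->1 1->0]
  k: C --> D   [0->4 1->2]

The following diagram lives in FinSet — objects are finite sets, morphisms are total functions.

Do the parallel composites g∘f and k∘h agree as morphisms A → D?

Answer: DOES NOT COMMUTE

Derivation:
1) trace f;g:
  0 f-->1 g-->2
  1 f-->0 g-->3
  composite₁ = [0->2 1->3]
2) trace h;k:
  0 h-->1 k-->2
  1 h-->0 k-->4
  composite₂ = [0->2 1->4]
Equal? distinct morphisms ✗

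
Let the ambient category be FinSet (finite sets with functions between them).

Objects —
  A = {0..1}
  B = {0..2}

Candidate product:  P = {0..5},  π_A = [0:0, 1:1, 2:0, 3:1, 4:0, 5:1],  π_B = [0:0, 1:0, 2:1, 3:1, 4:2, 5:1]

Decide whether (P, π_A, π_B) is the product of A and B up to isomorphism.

|A|·|B| = 2·3 = 6;  |P| = 6
Check the pairing map k ↦ (π_A(k), π_B(k)):
  0 : (0,0)
  1 : (1,0)
  2 : (0,1)
  3 : (1,1)
  4 : (0,2)
  5 : (1,1)  ✗ repeats pair of k=3
distinct pairs in image: 5 / 6 needed
  → (1,1) hit at k=3 and k=5

Answer: NOT A VALID PRODUCT — duplicate pair at indices 3,5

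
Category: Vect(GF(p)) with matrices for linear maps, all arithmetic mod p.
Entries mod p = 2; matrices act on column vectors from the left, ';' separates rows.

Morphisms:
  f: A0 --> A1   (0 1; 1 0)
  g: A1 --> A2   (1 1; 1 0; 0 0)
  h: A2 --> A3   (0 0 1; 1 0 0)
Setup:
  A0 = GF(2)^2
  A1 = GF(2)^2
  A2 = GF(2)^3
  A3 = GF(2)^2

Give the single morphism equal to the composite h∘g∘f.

Answer: (0 0; 1 1)

Work:
  e0=[1,0] f-->[0,1] g-->[1,0,0] h-->[0,1]
  e1=[0,1] f-->[1,0] g-->[1,1,0] h-->[0,1]
composite: (0 0; 1 1)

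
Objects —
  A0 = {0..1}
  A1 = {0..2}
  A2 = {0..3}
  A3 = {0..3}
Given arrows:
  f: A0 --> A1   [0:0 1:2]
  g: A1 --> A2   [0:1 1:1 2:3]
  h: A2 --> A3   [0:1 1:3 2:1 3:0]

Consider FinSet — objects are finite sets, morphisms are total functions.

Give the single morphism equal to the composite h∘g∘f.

  0 f-->0 g-->1 h-->3
  1 f-->2 g-->3 h-->0
⟦path⟧: [0:3 1:0]

Answer: [0:3 1:0]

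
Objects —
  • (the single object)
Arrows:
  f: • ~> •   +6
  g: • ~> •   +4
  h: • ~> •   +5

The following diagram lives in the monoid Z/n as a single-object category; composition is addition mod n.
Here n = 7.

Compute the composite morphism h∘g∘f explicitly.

Answer: +1

Trace:
  0 +6≡6 +4≡3 +5≡1  (mod 7)
result: +1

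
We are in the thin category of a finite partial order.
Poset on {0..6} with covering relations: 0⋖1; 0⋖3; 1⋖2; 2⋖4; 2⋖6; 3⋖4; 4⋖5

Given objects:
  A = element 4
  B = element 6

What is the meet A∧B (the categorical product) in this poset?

Lower bounds of A=4 and B=6: {0,1,2}
  0 ≤ 2
  1 ≤ 2
  2 ≤ 2
glb = 2

Answer: A∧B = 2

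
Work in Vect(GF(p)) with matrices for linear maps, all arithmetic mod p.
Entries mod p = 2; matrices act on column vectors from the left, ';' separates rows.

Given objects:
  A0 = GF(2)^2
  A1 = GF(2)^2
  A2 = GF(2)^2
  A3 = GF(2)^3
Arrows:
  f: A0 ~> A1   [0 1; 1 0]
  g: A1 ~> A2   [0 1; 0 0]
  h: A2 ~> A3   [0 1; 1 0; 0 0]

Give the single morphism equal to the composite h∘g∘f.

Answer: [0 0; 1 0; 0 0]

Derivation:
  e0=(1,0) f~>(0,1) g~>(1,0) h~>(0,1,0)
  e1=(0,1) f~>(1,0) g~>(0,0) h~>(0,0,0)
result: [0 0; 1 0; 0 0]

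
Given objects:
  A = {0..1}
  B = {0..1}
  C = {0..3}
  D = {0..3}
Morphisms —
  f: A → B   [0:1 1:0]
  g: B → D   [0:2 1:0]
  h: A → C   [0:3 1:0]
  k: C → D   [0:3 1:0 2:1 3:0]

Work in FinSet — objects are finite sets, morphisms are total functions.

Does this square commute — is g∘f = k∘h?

Along f;g (path 1):
  0 f→1 g→0
  1 f→0 g→2
  result₁ = [0:0 1:2]
Along h;k (path 2):
  0 h→3 k→0
  1 h→0 k→3
  result₂ = [0:0 1:3]
Equal? differ; not commutative

Answer: DOES NOT COMMUTE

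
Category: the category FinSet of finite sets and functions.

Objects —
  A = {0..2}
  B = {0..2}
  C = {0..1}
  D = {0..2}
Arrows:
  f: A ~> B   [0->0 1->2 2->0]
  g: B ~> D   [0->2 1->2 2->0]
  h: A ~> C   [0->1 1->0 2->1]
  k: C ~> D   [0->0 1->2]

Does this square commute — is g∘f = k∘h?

Along f;g (path 1):
  0 f~>0 g~>2
  1 f~>2 g~>0
  2 f~>0 g~>2
  ⟦path⟧₁ = [0->2 1->0 2->2]
Along h;k (path 2):
  0 h~>1 k~>2
  1 h~>0 k~>0
  2 h~>1 k~>2
  ⟦path⟧₂ = [0->2 1->0 2->2]
Equal? YES — commutes

Answer: COMMUTES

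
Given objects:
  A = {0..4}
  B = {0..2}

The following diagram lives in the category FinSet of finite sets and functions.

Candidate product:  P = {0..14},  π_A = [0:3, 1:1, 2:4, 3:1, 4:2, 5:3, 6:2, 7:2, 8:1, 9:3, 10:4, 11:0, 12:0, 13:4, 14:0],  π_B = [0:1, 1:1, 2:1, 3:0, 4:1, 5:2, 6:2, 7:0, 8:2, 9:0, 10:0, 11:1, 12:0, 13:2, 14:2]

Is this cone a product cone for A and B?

Answer: VALID PRODUCT

Work:
|A|·|B| = 5·3 = 15;  |P| = 15
Check the pairing map k ↦ (π_A(k), π_B(k)):
  0 : (3,1)
  1 : (1,1)
  2 : (4,1)
  3 : (1,0)
  4 : (2,1)
  5 : (3,2)
  6 : (2,2)
  7 : (2,0)
  8 : (1,2)
  9 : (3,0)
  10 : (4,0)
  11 : (0,1)
  12 : (0,0)
  13 : (4,2)
  14 : (0,2)
distinct pairs in image: 15 / 15 needed
  → bijection onto A×B; projections well-typed.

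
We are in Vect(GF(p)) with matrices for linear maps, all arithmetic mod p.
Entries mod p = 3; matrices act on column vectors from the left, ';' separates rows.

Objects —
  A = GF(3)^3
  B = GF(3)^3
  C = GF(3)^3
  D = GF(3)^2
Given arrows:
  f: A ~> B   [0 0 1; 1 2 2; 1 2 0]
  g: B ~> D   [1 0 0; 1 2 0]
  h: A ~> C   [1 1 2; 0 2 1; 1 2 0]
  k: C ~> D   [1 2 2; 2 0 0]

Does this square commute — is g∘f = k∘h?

1) trace f;g:
  e0=(1,0,0) f~>(0,1,1) g~>(0,2)
  e1=(0,1,0) f~>(0,2,2) g~>(0,1)
  e2=(0,0,1) f~>(1,2,0) g~>(1,2)
  result₁ = [0 0 1; 2 1 2]
2) trace h;k:
  e0=(1,0,0) h~>(1,0,1) k~>(0,2)
  e1=(0,1,0) h~>(1,2,2) k~>(0,2)
  e2=(0,0,1) h~>(2,1,0) k~>(1,1)
  result₂ = [0 0 1; 2 2 1]
Equal? differ; not commutative

Answer: DOES NOT COMMUTE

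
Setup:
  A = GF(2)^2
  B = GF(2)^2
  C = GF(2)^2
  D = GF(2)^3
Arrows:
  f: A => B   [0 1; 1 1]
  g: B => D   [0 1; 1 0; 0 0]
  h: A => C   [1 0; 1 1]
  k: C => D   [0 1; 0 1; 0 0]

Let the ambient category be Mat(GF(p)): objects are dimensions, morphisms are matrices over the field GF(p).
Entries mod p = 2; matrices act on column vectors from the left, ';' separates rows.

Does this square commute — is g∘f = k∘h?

1) trace f;g:
  e0=(1,0) f=>(0,1) g=>(1,0,0)
  e1=(0,1) f=>(1,1) g=>(1,1,0)
  result₁ = [1 1; 0 1; 0 0]
2) trace h;k:
  e0=(1,0) h=>(1,1) k=>(1,1,0)
  e1=(0,1) h=>(0,1) k=>(1,1,0)
  result₂ = [1 1; 1 1; 0 0]
Equal? NO — does not commute

Answer: DOES NOT COMMUTE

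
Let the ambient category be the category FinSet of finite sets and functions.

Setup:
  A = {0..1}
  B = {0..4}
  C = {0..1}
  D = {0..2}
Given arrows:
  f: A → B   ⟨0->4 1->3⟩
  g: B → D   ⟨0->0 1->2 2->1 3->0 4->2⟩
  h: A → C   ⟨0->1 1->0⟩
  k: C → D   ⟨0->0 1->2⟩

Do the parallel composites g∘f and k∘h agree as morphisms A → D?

Answer: COMMUTES

Work:
1) trace f;g:
  0 f→4 g→2
  1 f→3 g→0
  composite₁ = ⟨0->2 1->0⟩
2) trace h;k:
  0 h→1 k→2
  1 h→0 k→0
  composite₂ = ⟨0->2 1->0⟩
Equal? YES — commutes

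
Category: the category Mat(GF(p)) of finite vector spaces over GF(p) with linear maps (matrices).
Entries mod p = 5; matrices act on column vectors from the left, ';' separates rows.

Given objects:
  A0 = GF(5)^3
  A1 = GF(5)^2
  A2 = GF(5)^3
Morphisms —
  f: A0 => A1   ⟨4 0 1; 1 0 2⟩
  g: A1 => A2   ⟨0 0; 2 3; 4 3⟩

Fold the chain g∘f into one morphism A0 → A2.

  e0=⟨1,0,0⟩ f=>⟨4,1⟩ g=>⟨0,1,4⟩
  e1=⟨0,1,0⟩ f=>⟨0,0⟩ g=>⟨0,0,0⟩
  e2=⟨0,0,1⟩ f=>⟨1,2⟩ g=>⟨0,3,0⟩
composite: ⟨0 0 0; 1 0 3; 4 0 0⟩

Answer: ⟨0 0 0; 1 0 3; 4 0 0⟩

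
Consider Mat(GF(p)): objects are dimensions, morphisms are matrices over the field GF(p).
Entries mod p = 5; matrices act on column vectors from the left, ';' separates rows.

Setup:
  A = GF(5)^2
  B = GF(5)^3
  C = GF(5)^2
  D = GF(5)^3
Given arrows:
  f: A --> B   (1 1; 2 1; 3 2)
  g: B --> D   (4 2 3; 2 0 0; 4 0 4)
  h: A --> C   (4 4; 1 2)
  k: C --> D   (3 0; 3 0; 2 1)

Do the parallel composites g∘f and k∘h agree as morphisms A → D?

Answer: DOES NOT COMMUTE

Work:
Along f;g (path 1):
  e0=[1,0] f-->[1,2,3] g-->[2,2,1]
  e1=[0,1] f-->[1,1,2] g-->[2,2,2]
  composite₁ = (2 2; 2 2; 1 2)
Along h;k (path 2):
  e0=[1,0] h-->[4,1] k-->[2,2,4]
  e1=[0,1] h-->[4,2] k-->[2,2,0]
  composite₂ = (2 2; 2 2; 4 0)
Equal? differ; not commutative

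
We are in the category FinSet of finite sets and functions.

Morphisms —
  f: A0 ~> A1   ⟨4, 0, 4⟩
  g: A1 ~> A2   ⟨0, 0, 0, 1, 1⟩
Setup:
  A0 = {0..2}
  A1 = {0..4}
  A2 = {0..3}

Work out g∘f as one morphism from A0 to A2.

  0 f~>4 g~>1
  1 f~>0 g~>0
  2 f~>4 g~>1
composite: ⟨1, 0, 1⟩

Answer: ⟨1, 0, 1⟩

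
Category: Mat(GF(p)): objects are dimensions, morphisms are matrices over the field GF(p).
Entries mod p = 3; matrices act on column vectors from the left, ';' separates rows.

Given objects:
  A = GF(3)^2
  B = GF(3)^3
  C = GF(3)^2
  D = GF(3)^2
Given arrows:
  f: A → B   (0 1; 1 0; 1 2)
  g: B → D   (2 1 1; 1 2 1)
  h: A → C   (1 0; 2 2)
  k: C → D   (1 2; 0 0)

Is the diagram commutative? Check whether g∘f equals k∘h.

Answer: COMMUTES

Work:
1) trace f;g:
  e0=⟨1,0⟩ f→⟨0,1,1⟩ g→⟨2,0⟩
  e1=⟨0,1⟩ f→⟨1,0,2⟩ g→⟨1,0⟩
  result₁ = (2 1; 0 0)
2) trace h;k:
  e0=⟨1,0⟩ h→⟨1,2⟩ k→⟨2,0⟩
  e1=⟨0,1⟩ h→⟨0,2⟩ k→⟨1,0⟩
  result₂ = (2 1; 0 0)
Equal? equal; square commutes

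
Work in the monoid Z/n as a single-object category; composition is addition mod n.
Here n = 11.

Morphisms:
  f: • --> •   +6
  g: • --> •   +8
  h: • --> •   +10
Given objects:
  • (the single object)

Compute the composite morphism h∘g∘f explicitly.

  0 +6≡6 +8≡3 +10≡2  (mod 11)
result: +2

Answer: +2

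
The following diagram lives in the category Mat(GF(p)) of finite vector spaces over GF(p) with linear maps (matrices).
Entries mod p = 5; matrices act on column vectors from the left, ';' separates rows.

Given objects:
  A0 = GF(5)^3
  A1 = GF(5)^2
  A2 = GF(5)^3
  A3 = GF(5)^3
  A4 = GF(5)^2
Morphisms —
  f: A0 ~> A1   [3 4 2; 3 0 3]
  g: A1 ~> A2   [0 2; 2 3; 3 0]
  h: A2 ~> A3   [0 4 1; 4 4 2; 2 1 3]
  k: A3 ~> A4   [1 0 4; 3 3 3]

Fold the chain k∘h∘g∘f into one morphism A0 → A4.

Answer: [0 0 0; 0 2 2]

Work:
  e0=⟨1,0,0⟩ f~>⟨3,3⟩ g~>⟨1,0,4⟩ h~>⟨4,2,4⟩ k~>⟨0,0⟩
  e1=⟨0,1,0⟩ f~>⟨4,0⟩ g~>⟨0,3,2⟩ h~>⟨4,1,4⟩ k~>⟨0,2⟩
  e2=⟨0,0,1⟩ f~>⟨2,3⟩ g~>⟨1,3,1⟩ h~>⟨3,3,3⟩ k~>⟨0,2⟩
⟦path⟧: [0 0 0; 0 2 2]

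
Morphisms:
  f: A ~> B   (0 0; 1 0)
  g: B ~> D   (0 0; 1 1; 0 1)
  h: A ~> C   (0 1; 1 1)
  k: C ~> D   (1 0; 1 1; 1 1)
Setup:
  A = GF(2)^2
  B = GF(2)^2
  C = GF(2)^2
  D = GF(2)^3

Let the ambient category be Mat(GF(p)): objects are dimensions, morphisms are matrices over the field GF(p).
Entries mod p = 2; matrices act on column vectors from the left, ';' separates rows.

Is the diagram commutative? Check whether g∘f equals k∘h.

Answer: DOES NOT COMMUTE

Trace:
Along f;g (path 1):
  e0=⟨1,0⟩ f~>⟨0,1⟩ g~>⟨0,1,1⟩
  e1=⟨0,1⟩ f~>⟨0,0⟩ g~>⟨0,0,0⟩
  ⟦path⟧₁ = (0 0; 1 0; 1 0)
Along h;k (path 2):
  e0=⟨1,0⟩ h~>⟨0,1⟩ k~>⟨0,1,1⟩
  e1=⟨0,1⟩ h~>⟨1,1⟩ k~>⟨1,0,0⟩
  ⟦path⟧₂ = (0 1; 1 0; 1 0)
Equal? differ; not commutative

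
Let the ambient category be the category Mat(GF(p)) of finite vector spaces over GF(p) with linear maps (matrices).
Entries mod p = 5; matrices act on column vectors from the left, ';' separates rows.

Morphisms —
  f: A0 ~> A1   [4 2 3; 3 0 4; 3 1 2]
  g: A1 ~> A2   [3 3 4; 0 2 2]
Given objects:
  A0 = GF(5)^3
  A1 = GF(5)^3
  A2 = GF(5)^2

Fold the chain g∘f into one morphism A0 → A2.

  e0=⟨1,0,0⟩ f~>⟨4,3,3⟩ g~>⟨3,2⟩
  e1=⟨0,1,0⟩ f~>⟨2,0,1⟩ g~>⟨0,2⟩
  e2=⟨0,0,1⟩ f~>⟨3,4,2⟩ g~>⟨4,2⟩
composite: [3 0 4; 2 2 2]

Answer: [3 0 4; 2 2 2]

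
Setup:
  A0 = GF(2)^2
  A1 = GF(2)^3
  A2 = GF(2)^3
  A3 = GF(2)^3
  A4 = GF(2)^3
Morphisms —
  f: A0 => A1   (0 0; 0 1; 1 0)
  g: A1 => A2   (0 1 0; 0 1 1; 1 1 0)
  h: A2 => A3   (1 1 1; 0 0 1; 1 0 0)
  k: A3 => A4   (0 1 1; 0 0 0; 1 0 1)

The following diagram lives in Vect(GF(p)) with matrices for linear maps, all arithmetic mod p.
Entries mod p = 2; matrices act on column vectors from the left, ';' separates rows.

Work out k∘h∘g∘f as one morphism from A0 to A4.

Answer: (0 0; 0 0; 1 0)

Work:
  e0=(1,0) f=>(0,0,1) g=>(0,1,0) h=>(1,0,0) k=>(0,0,1)
  e1=(0,1) f=>(0,1,0) g=>(1,1,1) h=>(1,1,1) k=>(0,0,0)
composite: (0 0; 0 0; 1 0)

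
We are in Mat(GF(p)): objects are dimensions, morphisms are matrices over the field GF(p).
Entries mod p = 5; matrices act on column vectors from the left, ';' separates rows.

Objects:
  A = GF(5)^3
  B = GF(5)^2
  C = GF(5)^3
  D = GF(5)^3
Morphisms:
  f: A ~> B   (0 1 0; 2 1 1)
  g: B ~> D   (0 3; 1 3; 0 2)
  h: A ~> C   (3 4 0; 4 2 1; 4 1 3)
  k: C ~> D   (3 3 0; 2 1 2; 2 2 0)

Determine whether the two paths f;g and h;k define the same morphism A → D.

Answer: DOES NOT COMMUTE

Derivation:
1) trace f;g:
  e0=(1,0,0) f~>(0,2) g~>(1,1,4)
  e1=(0,1,0) f~>(1,1) g~>(3,4,2)
  e2=(0,0,1) f~>(0,1) g~>(3,3,2)
  ⟦path⟧₁ = (1 3 3; 1 4 3; 4 2 2)
2) trace h;k:
  e0=(1,0,0) h~>(3,4,4) k~>(1,3,4)
  e1=(0,1,0) h~>(4,2,1) k~>(3,2,2)
  e2=(0,0,1) h~>(0,1,3) k~>(3,2,2)
  ⟦path⟧₂ = (1 3 3; 3 2 2; 4 2 2)
Equal? distinct morphisms ✗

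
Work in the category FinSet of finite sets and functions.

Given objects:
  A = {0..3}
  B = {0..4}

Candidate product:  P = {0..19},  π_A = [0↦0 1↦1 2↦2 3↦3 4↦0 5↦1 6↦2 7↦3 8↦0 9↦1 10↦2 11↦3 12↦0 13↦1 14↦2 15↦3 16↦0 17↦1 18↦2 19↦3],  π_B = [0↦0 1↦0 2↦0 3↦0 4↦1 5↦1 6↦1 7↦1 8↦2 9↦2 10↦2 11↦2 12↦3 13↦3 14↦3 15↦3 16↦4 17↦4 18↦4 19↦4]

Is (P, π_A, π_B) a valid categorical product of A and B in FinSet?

|A|·|B| = 4·5 = 20;  |P| = 20
Check the pairing map k ↦ (π_A(k), π_B(k)):
  0 ↦ (0,0)
  1 ↦ (1,0)
  2 ↦ (2,0)
  3 ↦ (3,0)
  4 ↦ (0,1)
  5 ↦ (1,1)
  6 ↦ (2,1)
  7 ↦ (3,1)
  8 ↦ (0,2)
  9 ↦ (1,2)
  10 ↦ (2,2)
  11 ↦ (3,2)
  12 ↦ (0,3)
  13 ↦ (1,3)
  14 ↦ (2,3)
  15 ↦ (3,3)
  16 ↦ (0,4)
  17 ↦ (1,4)
  18 ↦ (2,4)
  19 ↦ (3,4)
distinct pairs in image: 20 / 20 needed
  → bijection onto A×B; projections well-typed.

Answer: VALID PRODUCT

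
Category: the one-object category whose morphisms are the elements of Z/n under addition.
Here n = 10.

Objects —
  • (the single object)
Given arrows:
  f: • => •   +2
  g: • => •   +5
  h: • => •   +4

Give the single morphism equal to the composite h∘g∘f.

  0 +2≡2 +5≡7 +4≡1  (mod 10)
result: +1

Answer: +1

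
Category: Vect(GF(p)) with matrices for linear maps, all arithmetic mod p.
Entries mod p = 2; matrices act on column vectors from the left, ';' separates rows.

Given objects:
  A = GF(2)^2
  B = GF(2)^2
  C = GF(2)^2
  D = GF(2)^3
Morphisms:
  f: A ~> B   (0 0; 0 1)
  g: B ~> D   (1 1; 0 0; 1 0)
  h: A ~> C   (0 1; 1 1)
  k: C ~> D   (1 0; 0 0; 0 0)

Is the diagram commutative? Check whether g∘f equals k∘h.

Answer: COMMUTES

Derivation:
1) trace f;g:
  e0=(1,0) f~>(0,0) g~>(0,0,0)
  e1=(0,1) f~>(0,1) g~>(1,0,0)
  result₁ = (0 1; 0 0; 0 0)
2) trace h;k:
  e0=(1,0) h~>(0,1) k~>(0,0,0)
  e1=(0,1) h~>(1,1) k~>(1,0,0)
  result₂ = (0 1; 0 0; 0 0)
Equal? same morphism ✓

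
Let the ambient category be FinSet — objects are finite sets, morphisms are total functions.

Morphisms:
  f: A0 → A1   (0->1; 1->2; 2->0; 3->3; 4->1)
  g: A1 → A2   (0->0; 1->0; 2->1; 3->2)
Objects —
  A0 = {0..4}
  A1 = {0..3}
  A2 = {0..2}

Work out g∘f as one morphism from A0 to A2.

  0 f→1 g→0
  1 f→2 g→1
  2 f→0 g→0
  3 f→3 g→2
  4 f→1 g→0
⟦path⟧: (0->0; 1->1; 2->0; 3->2; 4->0)

Answer: (0->0; 1->1; 2->0; 3->2; 4->0)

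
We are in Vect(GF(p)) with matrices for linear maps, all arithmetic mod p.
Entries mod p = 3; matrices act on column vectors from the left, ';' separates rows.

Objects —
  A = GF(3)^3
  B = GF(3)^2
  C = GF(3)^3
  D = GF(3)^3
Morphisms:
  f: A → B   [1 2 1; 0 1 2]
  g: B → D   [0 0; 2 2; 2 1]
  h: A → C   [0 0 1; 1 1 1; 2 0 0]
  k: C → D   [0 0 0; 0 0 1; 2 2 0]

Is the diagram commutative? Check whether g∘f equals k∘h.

Along f;g (path 1):
  e0=(1,0,0) f→(1,0) g→(0,2,2)
  e1=(0,1,0) f→(2,1) g→(0,0,2)
  e2=(0,0,1) f→(1,2) g→(0,0,1)
  result₁ = [0 0 0; 2 0 0; 2 2 1]
Along h;k (path 2):
  e0=(1,0,0) h→(0,1,2) k→(0,2,2)
  e1=(0,1,0) h→(0,1,0) k→(0,0,2)
  e2=(0,0,1) h→(1,1,0) k→(0,0,1)
  result₂ = [0 0 0; 2 0 0; 2 2 1]
Equal? same morphism ✓

Answer: COMMUTES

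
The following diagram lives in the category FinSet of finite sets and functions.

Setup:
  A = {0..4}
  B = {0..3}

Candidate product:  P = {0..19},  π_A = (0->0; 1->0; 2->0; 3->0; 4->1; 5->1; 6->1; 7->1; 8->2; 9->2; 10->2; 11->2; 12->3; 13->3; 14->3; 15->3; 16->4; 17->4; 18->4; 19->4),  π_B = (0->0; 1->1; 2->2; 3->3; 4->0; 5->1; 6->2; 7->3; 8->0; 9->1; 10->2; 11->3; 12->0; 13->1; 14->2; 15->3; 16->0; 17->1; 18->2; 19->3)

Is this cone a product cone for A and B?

|A|·|B| = 5·4 = 20;  |P| = 20
Check the pairing map k ↦ (π_A(k), π_B(k)):
  0 -> (0,0)
  1 -> (0,1)
  2 -> (0,2)
  3 -> (0,3)
  4 -> (1,0)
  5 -> (1,1)
  6 -> (1,2)
  7 -> (1,3)
  8 -> (2,0)
  9 -> (2,1)
  10 -> (2,2)
  11 -> (2,3)
  12 -> (3,0)
  13 -> (3,1)
  14 -> (3,2)
  15 -> (3,3)
  16 -> (4,0)
  17 -> (4,1)
  18 -> (4,2)
  19 -> (4,3)
distinct pairs in image: 20 / 20 needed
  → bijection onto A×B; projections well-typed.

Answer: VALID PRODUCT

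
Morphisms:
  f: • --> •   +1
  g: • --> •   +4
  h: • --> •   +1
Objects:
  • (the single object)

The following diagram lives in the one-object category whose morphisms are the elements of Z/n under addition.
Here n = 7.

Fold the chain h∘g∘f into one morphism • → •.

  0 +1≡1 +4≡5 +1≡6  (mod 7)
composite: +6

Answer: +6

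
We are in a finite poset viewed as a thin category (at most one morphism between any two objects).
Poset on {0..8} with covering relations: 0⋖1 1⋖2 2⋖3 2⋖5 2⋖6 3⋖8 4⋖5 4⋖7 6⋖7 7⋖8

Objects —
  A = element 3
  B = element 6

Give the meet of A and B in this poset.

Common predecessors of 3,6: {0,1,2}
  0 ≤ 2
  1 ≤ 2
  2 ≤ 2
glb = 2

Answer: A∧B = 2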